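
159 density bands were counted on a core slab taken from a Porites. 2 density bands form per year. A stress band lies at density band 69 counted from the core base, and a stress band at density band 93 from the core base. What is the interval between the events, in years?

The two markers are separated by 93 − 69 = 24 density bands.
Dividing by 2 density bands per year: 24 / 2 = 12 years.

12 yr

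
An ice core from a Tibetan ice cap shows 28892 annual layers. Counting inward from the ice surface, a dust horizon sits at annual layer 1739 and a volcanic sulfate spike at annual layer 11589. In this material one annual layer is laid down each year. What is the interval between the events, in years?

The two markers are separated by 11589 − 1739 = 9850 annual layers.
One annual layer per year makes the interval 9850 years.

9850 yr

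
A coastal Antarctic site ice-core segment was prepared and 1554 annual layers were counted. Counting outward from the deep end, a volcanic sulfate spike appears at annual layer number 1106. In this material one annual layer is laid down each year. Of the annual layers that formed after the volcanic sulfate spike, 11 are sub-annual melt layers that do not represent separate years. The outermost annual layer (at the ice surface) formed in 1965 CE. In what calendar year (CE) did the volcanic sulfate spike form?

1528 CE

The volcanic sulfate spike sits at annual layer 1106 from the deep end, so 1554 − 1106 = 448 annual layers formed after it.
Excluding 11 false annual layers: 448 − 11 = 437.
1965 − 437 = 1528 CE.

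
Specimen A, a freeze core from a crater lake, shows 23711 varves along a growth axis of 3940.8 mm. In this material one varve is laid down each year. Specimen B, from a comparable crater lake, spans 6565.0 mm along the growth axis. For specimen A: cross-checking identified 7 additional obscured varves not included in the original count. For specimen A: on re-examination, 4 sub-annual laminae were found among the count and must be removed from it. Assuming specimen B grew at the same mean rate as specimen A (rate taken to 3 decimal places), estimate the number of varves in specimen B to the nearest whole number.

39548 varves

Specimen A: after corrections the count is 23711 − 4 + 7 = 23714 varves.
A: Extension rate ≈ 3940.8 / 23714 = 0.166 mm/yr.
Specimen B: 6565.0 mm / 0.166 mm per year = 39548.19 years ≈ 39548 varves.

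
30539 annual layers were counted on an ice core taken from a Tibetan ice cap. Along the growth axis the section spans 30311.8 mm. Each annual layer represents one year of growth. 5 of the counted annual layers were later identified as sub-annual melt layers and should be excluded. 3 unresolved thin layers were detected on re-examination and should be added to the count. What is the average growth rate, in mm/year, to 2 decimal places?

True annual layer count = 30539 − 5 + 3 = 30537.
30311.8 mm over 30537 years gives 30311.8 / 30537 ≈ 0.99 mm/year.

0.99 mm/year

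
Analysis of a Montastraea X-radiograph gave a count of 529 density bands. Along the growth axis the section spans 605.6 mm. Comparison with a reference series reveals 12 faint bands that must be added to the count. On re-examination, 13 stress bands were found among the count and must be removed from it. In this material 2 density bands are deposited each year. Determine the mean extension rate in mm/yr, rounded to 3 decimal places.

2.294 mm/yr

True density band count = 529 − 13 + 12 = 528.
Dividing by 2 density bands per year: 528 / 2 = 264 years.
Extension rate ≈ 605.6 / 264 = 2.294 mm/yr.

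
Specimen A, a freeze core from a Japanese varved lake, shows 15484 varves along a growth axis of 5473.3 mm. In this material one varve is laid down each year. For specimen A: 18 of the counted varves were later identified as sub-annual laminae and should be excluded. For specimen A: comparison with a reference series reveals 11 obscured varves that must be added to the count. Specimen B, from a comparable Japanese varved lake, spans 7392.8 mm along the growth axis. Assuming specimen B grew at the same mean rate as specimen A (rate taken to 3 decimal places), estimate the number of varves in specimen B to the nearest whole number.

Specimen A: correcting the raw count gives 15484 − 18 + 11 = 15477 true varves.
A: Extension rate ≈ 5473.3 / 15477 = 0.354 mm/yr.
For B, 7392.8 / 0.354 = 20883.62 years ≈ 20884 varves.

20884 varves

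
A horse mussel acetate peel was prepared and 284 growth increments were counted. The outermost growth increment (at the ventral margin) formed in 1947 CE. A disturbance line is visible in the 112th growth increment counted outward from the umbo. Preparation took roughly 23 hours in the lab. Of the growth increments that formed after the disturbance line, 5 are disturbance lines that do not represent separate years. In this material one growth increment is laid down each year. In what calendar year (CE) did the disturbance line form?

Between growth increment 112 and the ventral margin there are 284 − 112 = 172 growth increments.
172 − 5 false = 167 true growth increments after the disturbance line.
Counting back 167 years from 1947 CE places the disturbance line in 1947 − 167 = 1780 CE.

1780 CE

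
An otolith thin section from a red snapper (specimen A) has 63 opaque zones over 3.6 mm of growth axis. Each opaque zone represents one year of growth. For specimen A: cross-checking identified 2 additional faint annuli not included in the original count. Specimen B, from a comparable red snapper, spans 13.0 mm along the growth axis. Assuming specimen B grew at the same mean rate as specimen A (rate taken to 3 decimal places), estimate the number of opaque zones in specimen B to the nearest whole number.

Specimen A: after corrections the count is 63 + 2 = 65 opaque zones.
A: Mean rate = 3.6 mm / 65 years ≈ 0.055 mm per year.
Specimen B: 13.0 mm / 0.055 mm per year = 236.36 years ≈ 236 opaque zones.

236 opaque zones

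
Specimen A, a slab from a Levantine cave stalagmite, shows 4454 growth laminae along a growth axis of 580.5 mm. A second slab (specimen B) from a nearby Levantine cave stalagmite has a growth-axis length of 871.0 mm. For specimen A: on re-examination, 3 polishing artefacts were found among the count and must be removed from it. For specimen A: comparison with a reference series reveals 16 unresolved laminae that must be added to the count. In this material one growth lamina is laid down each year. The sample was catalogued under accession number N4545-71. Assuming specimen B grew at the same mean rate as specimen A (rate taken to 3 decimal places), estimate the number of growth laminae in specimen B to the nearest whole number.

6700 growth laminae

Specimen A: adjusted count: 4454 − 3 + 16 = 4467 growth laminae.
A: Extension rate ≈ 580.5 / 4467 = 0.130 mm per year.
For B, 871.0 / 0.130 = 6700.00 years ≈ 6700 growth laminae.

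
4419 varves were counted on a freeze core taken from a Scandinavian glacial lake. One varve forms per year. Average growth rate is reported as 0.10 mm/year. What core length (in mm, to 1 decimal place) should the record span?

The record spans 4419 years at 0.10 mm per year.
Predicted length = 0.10 mm/year × 4419 years = 441.9 mm.

441.9 mm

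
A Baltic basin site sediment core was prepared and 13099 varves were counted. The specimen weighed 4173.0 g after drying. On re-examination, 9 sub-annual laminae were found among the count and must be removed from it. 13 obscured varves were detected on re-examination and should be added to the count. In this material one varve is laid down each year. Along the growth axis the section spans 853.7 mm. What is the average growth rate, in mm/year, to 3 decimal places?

0.065 mm/year

Adjusted count: 13099 − 9 + 13 = 13103 varves.
Extension rate ≈ 853.7 / 13103 = 0.065 mm/year.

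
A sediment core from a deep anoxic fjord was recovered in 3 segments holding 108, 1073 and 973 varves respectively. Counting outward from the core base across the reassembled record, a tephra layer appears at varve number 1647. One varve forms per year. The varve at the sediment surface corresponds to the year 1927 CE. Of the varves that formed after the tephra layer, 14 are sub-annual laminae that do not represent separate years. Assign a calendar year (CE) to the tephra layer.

1434 CE

Total varves = 108 + 1073 + 973 = 2154.
Between varve 1647 and the sediment surface there are 2154 − 1647 = 507 varves.
507 − 14 false = 493 true varves after the tephra layer.
Counting back 493 years from 1927 CE places the tephra layer in 1927 − 493 = 1434 CE.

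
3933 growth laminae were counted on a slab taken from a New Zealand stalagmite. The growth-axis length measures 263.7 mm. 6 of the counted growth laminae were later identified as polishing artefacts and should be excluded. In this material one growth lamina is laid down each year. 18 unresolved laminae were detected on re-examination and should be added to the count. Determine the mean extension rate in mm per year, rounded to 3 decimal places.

True growth lamina count = 3933 − 6 + 18 = 3945.
Mean rate = 263.7 mm / 3945 years ≈ 0.067 mm per year.

0.067 mm per year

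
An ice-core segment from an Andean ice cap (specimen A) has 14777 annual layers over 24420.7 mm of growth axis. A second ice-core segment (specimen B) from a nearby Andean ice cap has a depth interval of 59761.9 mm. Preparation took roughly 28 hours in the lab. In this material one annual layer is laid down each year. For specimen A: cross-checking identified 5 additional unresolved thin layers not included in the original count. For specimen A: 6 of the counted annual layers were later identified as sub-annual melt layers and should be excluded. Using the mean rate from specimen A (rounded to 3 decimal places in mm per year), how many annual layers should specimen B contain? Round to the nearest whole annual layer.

Specimen A: correcting the raw count gives 14777 − 6 + 5 = 14776 true annual layers.
A: Extension rate ≈ 24420.7 / 14776 = 1.653 mm per year.
B spans 59761.9 / 1.653 = 36153.60 years ≈ 36154 annual layers.

36154 annual layers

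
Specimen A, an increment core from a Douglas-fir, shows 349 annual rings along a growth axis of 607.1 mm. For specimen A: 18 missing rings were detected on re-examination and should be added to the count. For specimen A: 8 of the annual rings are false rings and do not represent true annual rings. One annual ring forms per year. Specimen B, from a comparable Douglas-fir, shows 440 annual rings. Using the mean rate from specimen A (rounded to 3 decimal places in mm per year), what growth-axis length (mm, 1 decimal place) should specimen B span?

744.0 mm

Specimen A: after corrections the count is 349 − 8 + 18 = 359 annual rings.
A: Mean rate = 607.1 mm / 359 years ≈ 1.691 mm/yr.
B's length ≈ 1.691 × 440 = 744.0 mm.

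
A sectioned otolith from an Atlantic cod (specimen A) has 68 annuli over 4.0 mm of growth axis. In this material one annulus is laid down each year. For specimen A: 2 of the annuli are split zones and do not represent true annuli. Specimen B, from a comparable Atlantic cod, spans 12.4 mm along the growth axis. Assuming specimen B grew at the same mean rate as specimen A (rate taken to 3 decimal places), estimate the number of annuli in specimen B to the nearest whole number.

203 annuli

Specimen A: adjusted count: 68 − 2 = 66 annuli.
A: 4.0 mm over 66 years gives 4.0 / 66 ≈ 0.061 mm per year.
B spans 12.4 / 0.061 = 203.28 years ≈ 203 annuli.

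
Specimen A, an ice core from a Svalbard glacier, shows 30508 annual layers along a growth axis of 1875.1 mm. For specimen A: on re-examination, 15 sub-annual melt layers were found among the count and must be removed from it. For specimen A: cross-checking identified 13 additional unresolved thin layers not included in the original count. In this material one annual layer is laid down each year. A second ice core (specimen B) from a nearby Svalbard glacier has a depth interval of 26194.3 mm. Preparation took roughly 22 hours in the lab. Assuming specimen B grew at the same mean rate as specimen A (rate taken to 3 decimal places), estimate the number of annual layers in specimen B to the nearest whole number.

Specimen A: true annual layer count = 30508 − 15 + 13 = 30506.
A: 1875.1 mm over 30506 years gives 1875.1 / 30506 ≈ 0.061 mm/yr.
B spans 26194.3 / 0.061 = 429414.75 years ≈ 429415 annual layers.

429415 annual layers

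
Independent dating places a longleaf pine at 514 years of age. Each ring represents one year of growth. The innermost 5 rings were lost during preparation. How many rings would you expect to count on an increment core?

One ring per year gives 514 rings over 514 years.
514 − 5 missed = 509 rings expected in the prepared section.

509 rings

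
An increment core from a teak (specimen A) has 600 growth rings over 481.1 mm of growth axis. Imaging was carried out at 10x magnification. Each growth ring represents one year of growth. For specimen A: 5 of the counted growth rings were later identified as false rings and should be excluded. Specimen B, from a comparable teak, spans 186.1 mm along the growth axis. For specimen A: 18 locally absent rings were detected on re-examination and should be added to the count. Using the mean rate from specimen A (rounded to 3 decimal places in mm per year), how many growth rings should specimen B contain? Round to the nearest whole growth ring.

237 growth rings

Specimen A: correcting the raw count gives 600 − 5 + 18 = 613 true growth rings.
A: 481.1 mm over 613 years gives 481.1 / 613 ≈ 0.785 mm per year.
B spans 186.1 / 0.785 = 237.07 years ≈ 237 growth rings.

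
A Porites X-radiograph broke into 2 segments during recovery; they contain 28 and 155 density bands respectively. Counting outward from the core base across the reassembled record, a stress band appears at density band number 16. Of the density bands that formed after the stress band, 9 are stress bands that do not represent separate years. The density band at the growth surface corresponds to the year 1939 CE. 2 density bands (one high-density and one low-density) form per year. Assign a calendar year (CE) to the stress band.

Total density bands = 28 + 155 = 183.
183 − 16 = 167 density bands lie beyond the stress band toward the growth surface.
Removing the 9 false density bands leaves 167 − 9 = 158 true density bands beyond the stress band.
With 2 density bands per year, 158 / 2 = 79 years.
Counting back 79 years from 1939 CE places the stress band in 1939 − 79 = 1860 CE.

1860 CE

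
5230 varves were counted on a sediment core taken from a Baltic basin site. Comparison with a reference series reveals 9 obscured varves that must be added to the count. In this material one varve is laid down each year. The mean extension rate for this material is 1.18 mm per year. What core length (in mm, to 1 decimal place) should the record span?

6182.0 mm

After corrections the count is 5230 + 9 = 5239 varves.
Length ≈ 1.18 × 5239 = 6182.0 mm.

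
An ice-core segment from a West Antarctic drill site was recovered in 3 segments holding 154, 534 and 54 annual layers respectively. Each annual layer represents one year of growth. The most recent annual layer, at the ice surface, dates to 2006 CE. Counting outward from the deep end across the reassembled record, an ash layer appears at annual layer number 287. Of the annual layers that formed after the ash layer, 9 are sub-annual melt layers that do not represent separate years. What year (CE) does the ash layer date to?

1560 CE

Total annual layers = 154 + 534 + 54 = 742.
The ash layer sits at annual layer 287 from the deep end, so 742 − 287 = 455 annual layers formed after it.
Removing the 9 false annual layers leaves 455 − 9 = 446 true annual layers beyond the ash layer.
Counting back 446 years from 2006 CE places the ash layer in 2006 − 446 = 1560 CE.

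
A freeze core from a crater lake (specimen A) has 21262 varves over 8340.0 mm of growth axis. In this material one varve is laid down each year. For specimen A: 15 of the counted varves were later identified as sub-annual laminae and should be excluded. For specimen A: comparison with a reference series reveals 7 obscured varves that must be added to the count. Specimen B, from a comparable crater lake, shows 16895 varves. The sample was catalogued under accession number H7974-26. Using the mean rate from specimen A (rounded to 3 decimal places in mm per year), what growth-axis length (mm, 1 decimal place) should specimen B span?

6622.8 mm

Specimen A: after corrections the count is 21262 − 15 + 7 = 21254 varves.
A: Mean rate = 8340.0 mm / 21254 years ≈ 0.392 mm/year.
B's length ≈ 0.392 × 16895 = 6622.8 mm.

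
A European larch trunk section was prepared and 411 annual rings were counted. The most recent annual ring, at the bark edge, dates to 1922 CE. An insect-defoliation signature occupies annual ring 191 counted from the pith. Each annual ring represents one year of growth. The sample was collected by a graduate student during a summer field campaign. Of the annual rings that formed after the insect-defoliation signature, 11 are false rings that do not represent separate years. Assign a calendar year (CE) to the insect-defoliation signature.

1713 CE

411 − 191 = 220 annual rings lie beyond the insect-defoliation signature toward the bark edge.
Excluding 11 false annual rings: 220 − 11 = 209.
Counting back 209 years from 1922 CE places the insect-defoliation signature in 1922 − 209 = 1713 CE.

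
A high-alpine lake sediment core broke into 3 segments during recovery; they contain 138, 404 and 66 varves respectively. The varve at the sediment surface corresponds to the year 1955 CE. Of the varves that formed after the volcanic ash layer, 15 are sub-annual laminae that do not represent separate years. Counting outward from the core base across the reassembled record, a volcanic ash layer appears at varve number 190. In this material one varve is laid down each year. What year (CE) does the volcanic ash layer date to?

Total varves = 138 + 404 + 66 = 608.
608 − 190 = 418 varves lie beyond the volcanic ash layer toward the sediment surface.
418 − 15 false = 403 true varves after the volcanic ash layer.
The varve at the sediment surface is 1955 CE, so the volcanic ash layer dates to 1955 − 403 = 1552 CE.

1552 CE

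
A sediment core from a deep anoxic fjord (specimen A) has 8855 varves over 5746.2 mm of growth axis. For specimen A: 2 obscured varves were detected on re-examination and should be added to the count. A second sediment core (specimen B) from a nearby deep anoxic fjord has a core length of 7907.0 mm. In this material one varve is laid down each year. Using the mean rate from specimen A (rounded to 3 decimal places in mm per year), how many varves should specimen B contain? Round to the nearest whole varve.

12183 varves

Specimen A: after corrections the count is 8855 + 2 = 8857 varves.
A: 5746.2 mm over 8857 years gives 5746.2 / 8857 ≈ 0.649 mm/year.
Specimen B: 7907.0 mm / 0.649 mm per year = 12183.36 years ≈ 12183 varves.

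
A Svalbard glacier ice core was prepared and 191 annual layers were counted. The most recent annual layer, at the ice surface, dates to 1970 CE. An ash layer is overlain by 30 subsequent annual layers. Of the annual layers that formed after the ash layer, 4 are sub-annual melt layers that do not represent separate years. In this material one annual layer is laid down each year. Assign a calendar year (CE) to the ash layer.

1944 CE

30 annual layers post-date the ash layer.
Removing the 4 false annual layers leaves 30 − 4 = 26 true annual layers beyond the ash layer.
1970 − 26 = 1944 CE.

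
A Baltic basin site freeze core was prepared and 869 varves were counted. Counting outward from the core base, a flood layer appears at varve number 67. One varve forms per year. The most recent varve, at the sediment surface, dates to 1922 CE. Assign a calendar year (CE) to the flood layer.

869 − 67 = 802 varves lie beyond the flood layer toward the sediment surface.
The varve at the sediment surface is 1922 CE, so the flood layer dates to 1922 − 802 = 1120 CE.

1120 CE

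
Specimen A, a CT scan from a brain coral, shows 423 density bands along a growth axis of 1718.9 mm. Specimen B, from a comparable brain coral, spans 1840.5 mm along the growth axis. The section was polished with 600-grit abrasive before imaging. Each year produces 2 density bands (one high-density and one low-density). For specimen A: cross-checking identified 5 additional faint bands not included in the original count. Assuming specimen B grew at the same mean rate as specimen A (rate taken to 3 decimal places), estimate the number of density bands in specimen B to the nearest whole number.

Specimen A: correcting the raw count gives 423 + 5 = 428 true density bands.
Specimen A: dividing by 2 density bands per year: 428 / 2 = 214 years.
A: 1718.9 mm over 214 years gives 1718.9 / 214 ≈ 8.032 mm/yr.
For B, 1840.5 / 8.032 = 229.15 years; at 2 density bands per year that is 229.15 × 2 ≈ 458 density bands.

458 density bands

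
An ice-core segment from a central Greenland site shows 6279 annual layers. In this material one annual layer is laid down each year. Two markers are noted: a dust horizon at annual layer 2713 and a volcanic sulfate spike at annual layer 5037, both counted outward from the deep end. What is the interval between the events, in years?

2324 years

5037 − 2713 = 2324 annual layers lie between the two events.
That is 2324 years at one annual layer per year.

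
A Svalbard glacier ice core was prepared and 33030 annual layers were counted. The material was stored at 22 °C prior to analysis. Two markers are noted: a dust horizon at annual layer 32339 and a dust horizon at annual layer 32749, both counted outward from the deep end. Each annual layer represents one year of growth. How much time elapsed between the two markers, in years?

410 years

Separation: 32749 − 32339 = 410 annual layers.
At one annual layer per year, 410 years elapsed between them.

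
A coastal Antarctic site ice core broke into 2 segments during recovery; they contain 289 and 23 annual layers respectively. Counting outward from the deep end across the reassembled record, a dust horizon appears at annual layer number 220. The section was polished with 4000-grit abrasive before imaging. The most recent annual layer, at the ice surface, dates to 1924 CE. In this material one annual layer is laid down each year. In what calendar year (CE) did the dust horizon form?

1832 CE

Total annual layers = 289 + 23 = 312.
The dust horizon sits at annual layer 220 from the deep end, so 312 − 220 = 92 annual layers formed after it.
The annual layer at the ice surface is 1924 CE, so the dust horizon dates to 1924 − 92 = 1832 CE.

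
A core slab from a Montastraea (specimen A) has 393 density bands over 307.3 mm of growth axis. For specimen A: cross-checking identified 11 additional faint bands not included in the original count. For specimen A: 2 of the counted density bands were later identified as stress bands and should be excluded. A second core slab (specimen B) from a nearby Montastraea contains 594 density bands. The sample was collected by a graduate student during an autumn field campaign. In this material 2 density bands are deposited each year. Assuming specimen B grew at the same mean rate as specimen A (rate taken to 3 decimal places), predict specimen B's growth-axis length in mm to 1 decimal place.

454.1 mm

Specimen A: after corrections the count is 393 − 2 + 11 = 402 density bands.
Specimen A: 402 density bands at 2 per year is 402 / 2 = 201 years.
A: 307.3 mm over 201 years gives 307.3 / 201 ≈ 1.529 mm/yr.
Specimen B: with 2 density bands per year, 594 / 2 = 297 years. For B, 1.529 mm/year × 297 years = 454.1 mm.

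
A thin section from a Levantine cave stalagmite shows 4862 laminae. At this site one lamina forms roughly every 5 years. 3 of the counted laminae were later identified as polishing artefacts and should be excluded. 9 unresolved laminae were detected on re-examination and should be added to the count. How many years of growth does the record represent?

24340 years

After corrections the count is 4862 − 3 + 9 = 4868 laminae.
Multiplying by 5 years per lamina: 4868 × 5 = 24340 years.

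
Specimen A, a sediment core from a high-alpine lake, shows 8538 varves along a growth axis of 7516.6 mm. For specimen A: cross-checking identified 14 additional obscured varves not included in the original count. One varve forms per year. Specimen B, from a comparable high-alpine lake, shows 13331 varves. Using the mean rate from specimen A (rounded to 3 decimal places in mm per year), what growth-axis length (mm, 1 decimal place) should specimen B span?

Specimen A: true varve count = 8538 + 14 = 8552.
A: Mean rate = 7516.6 mm / 8552 years ≈ 0.879 mm/year.
Length of B = 0.879 × 13331 = 11717.9 mm.

11717.9 mm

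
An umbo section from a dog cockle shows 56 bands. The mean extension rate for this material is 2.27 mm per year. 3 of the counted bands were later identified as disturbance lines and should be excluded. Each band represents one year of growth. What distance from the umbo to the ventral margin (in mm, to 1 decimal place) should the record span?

True band count = 56 − 3 = 53.
Predicted length = 2.27 mm/year × 53 years = 120.3 mm.

120.3 mm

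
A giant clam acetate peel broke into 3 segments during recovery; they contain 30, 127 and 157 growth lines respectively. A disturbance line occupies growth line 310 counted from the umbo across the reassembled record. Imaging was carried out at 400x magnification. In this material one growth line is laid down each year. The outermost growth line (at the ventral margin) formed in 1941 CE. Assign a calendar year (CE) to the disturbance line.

Total growth lines = 30 + 127 + 157 = 314.
Between growth line 310 and the ventral margin there are 314 − 310 = 4 growth lines.
1941 − 4 = 1937 CE.

1937 CE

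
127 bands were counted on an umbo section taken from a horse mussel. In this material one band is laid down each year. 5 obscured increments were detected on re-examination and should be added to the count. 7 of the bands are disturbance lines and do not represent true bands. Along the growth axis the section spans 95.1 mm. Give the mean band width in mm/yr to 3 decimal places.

After corrections the count is 127 − 7 + 5 = 125 bands.
95.1 mm over 125 years gives 95.1 / 125 ≈ 0.761 mm/yr.

0.761 mm/yr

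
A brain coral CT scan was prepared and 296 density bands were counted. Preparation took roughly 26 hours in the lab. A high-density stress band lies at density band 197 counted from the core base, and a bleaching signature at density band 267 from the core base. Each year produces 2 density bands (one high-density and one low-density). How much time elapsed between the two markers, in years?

The two markers are separated by 267 − 197 = 70 density bands.
70 density bands at 2 per year is 70 / 2 = 35 years.

35 years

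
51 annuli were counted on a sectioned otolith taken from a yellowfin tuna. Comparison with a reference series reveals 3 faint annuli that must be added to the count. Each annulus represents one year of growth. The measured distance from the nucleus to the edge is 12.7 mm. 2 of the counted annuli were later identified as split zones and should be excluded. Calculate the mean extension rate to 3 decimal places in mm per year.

0.244 mm per year

After corrections the count is 51 − 2 + 3 = 52 annuli.
12.7 mm over 52 years gives 12.7 / 52 ≈ 0.244 mm per year.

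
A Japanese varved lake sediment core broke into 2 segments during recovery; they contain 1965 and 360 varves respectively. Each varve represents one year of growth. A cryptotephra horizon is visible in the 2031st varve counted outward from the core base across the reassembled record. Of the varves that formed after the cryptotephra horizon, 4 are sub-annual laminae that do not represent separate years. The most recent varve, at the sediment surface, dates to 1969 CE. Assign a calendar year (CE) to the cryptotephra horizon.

1679 CE

Total varves = 1965 + 360 = 2325.
2325 − 2031 = 294 varves lie beyond the cryptotephra horizon toward the sediment surface.
Excluding 4 false varves: 294 − 4 = 290.
The varve at the sediment surface is 1969 CE, so the cryptotephra horizon dates to 1969 − 290 = 1679 CE.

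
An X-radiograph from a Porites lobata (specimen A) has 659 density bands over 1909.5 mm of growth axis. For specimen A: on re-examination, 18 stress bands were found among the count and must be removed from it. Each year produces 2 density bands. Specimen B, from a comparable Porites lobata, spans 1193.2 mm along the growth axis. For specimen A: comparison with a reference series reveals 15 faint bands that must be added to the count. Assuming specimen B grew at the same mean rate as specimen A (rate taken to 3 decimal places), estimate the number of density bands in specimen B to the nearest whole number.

410 density bands

Specimen A: adjusted count: 659 − 18 + 15 = 656 density bands.
Specimen A: with 2 density bands per year, 656 / 2 = 328 years.
A: Extension rate ≈ 1909.5 / 328 = 5.822 mm/year.
B spans 1193.2 / 5.822 = 204.95 years; at 2 density bands per year that is 204.95 × 2 ≈ 410 density bands.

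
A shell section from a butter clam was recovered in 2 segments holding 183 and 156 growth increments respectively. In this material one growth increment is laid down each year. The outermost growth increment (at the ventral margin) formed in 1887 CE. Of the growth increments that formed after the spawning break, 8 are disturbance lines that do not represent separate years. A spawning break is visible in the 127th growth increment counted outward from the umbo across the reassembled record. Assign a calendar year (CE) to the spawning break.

1683 CE

Total growth increments = 183 + 156 = 339.
339 − 127 = 212 growth increments lie beyond the spawning break toward the ventral margin.
Removing the 8 false growth increments leaves 212 − 8 = 204 true growth increments beyond the spawning break.
Counting back 204 years from 1887 CE places the spawning break in 1887 − 204 = 1683 CE.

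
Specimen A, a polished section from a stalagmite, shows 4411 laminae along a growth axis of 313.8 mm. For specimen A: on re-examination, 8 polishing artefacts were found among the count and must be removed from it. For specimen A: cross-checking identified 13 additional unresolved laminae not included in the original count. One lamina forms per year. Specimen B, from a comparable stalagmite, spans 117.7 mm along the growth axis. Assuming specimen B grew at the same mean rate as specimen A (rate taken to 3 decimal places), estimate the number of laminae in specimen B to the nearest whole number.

1658 laminae

Specimen A: after corrections the count is 4411 − 8 + 13 = 4416 laminae.
A: Mean rate = 313.8 mm / 4416 years ≈ 0.071 mm/year.
For B, 117.7 / 0.071 = 1657.75 years ≈ 1658 laminae.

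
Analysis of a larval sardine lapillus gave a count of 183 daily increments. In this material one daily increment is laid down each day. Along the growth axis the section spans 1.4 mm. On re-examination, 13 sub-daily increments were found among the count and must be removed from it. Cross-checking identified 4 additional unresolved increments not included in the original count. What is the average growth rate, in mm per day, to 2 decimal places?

Adjusted count: 183 − 13 + 4 = 174 daily increments.
Extension rate ≈ 1.4 / 174 = 0.01 mm per day.

0.01 mm per day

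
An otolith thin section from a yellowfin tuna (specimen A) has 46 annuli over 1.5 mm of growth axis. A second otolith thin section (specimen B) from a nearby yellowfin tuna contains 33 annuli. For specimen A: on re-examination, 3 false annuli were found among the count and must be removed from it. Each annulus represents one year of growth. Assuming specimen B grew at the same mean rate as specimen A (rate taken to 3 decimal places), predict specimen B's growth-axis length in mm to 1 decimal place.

Specimen A: after corrections the count is 46 − 3 = 43 annuli.
A: 1.5 mm over 43 years gives 1.5 / 43 ≈ 0.035 mm per year.
B's length ≈ 0.035 × 33 = 1.2 mm.

1.2 mm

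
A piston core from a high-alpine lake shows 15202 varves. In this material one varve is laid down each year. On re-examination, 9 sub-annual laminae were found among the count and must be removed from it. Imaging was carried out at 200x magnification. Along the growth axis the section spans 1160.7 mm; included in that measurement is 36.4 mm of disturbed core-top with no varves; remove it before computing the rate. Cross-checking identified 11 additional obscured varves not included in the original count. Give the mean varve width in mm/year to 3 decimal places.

True varve count = 15202 − 9 + 11 = 15204.
Removing the 36.4 mm offcut leaves 1160.7 − 36.4 = 1124.3 mm.
Extension rate ≈ 1124.3 / 15204 = 0.074 mm/year.

0.074 mm/year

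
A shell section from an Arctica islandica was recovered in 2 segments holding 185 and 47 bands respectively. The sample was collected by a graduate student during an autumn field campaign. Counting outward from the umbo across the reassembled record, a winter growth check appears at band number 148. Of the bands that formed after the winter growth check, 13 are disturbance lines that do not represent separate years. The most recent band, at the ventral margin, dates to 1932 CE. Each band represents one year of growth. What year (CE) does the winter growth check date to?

1861 CE

Total bands = 185 + 47 = 232.
Between band 148 and the ventral margin there are 232 − 148 = 84 bands.
Removing the 13 false bands leaves 84 − 13 = 71 true bands beyond the winter growth check.
1932 − 71 = 1861 CE.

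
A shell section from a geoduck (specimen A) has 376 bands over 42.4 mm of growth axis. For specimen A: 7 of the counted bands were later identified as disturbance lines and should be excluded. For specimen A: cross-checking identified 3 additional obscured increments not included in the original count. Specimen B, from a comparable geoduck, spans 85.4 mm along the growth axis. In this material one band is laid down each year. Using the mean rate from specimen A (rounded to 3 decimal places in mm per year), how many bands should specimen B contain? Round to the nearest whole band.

749 bands

Specimen A: correcting the raw count gives 376 − 7 + 3 = 372 true bands.
A: Extension rate ≈ 42.4 / 372 = 0.114 mm per year.
Specimen B: 85.4 mm / 0.114 mm per year = 749.12 years ≈ 749 bands.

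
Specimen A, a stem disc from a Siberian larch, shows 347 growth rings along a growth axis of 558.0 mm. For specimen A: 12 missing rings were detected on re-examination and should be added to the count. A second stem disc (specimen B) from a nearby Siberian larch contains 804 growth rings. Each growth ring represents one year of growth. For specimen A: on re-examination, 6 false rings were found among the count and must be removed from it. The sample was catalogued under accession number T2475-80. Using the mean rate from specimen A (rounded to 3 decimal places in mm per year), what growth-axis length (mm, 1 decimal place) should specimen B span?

Specimen A: after corrections the count is 347 − 6 + 12 = 353 growth rings.
A: Mean rate = 558.0 mm / 353 years ≈ 1.581 mm/yr.
For B, 1.581 mm/year × 804 years = 1271.1 mm.

1271.1 mm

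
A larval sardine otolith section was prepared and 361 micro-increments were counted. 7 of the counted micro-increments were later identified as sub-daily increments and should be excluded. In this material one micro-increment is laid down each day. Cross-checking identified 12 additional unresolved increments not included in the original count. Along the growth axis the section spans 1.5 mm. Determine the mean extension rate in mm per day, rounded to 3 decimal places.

0.004 mm per day

After corrections the count is 361 − 7 + 12 = 366 micro-increments.
1.5 mm over 366 days gives 1.5 / 366 ≈ 0.004 mm per day.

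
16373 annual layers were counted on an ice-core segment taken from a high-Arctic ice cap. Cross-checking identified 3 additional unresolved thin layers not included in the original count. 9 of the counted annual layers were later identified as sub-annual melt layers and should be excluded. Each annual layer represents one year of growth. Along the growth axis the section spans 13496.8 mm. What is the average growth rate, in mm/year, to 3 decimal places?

True annual layer count = 16373 − 9 + 3 = 16367.
Extension rate ≈ 13496.8 / 16367 = 0.825 mm/year.

0.825 mm/year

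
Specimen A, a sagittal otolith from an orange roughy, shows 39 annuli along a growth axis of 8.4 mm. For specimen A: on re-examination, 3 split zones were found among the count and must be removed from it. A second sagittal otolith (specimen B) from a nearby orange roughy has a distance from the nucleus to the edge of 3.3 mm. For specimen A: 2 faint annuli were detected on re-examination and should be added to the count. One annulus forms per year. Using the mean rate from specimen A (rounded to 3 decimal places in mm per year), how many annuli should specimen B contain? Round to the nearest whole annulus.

15 annuli

Specimen A: adjusted count: 39 − 3 + 2 = 38 annuli.
A: 8.4 mm over 38 years gives 8.4 / 38 ≈ 0.221 mm per year.
B spans 3.3 / 0.221 = 14.93 years ≈ 15 annuli.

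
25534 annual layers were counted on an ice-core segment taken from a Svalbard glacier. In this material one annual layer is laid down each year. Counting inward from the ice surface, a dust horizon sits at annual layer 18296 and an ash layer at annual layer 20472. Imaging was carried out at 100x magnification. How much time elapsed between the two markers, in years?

The two markers are separated by 20472 − 18296 = 2176 annual layers.
That is 2176 years at one annual layer per year.

2176 yr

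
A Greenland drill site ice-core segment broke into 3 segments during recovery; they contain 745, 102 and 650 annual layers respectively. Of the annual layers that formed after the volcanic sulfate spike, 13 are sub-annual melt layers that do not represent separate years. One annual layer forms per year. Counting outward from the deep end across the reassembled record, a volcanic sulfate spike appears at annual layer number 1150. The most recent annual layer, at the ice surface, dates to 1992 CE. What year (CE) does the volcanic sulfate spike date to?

Total annual layers = 745 + 102 + 650 = 1497.
1497 − 1150 = 347 annual layers lie beyond the volcanic sulfate spike toward the ice surface.
Excluding 13 false annual layers: 347 − 13 = 334.
Counting back 334 years from 1992 CE places the volcanic sulfate spike in 1992 − 334 = 1658 CE.

1658 CE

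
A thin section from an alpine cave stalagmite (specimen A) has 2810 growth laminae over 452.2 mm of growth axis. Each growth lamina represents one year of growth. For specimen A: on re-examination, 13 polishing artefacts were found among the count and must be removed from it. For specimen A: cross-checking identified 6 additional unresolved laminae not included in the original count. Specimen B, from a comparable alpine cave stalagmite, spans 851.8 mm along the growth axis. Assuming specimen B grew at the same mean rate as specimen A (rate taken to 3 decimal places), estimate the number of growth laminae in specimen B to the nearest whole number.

5291 growth laminae

Specimen A: adjusted count: 2810 − 13 + 6 = 2803 growth laminae.
A: Extension rate ≈ 452.2 / 2803 = 0.161 mm per year.
B spans 851.8 / 0.161 = 5290.68 years ≈ 5291 growth laminae.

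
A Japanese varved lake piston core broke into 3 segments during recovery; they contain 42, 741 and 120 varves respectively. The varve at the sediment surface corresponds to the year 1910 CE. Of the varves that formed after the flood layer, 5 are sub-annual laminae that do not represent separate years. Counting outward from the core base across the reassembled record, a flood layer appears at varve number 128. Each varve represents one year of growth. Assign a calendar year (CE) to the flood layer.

1140 CE

Total varves = 42 + 741 + 120 = 903.
903 − 128 = 775 varves lie beyond the flood layer toward the sediment surface.
Removing the 5 false varves leaves 775 − 5 = 770 true varves beyond the flood layer.
1910 − 770 = 1140 CE.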